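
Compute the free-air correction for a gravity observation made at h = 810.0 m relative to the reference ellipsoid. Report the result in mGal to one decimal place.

250.0

Free-air correction = 0.3086 × 810.0 = 250.0 mGal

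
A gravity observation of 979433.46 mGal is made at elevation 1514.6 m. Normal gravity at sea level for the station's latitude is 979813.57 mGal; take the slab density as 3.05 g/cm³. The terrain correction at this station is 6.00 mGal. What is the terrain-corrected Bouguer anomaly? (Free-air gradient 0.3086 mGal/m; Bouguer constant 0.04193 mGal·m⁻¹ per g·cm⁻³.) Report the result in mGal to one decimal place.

Free-air correction = 0.3086 × 1514.6 = 467.41 mGal
Free-air anomaly = 979433.46 − 979813.57 + (467.41) = 87.30 mGal
Bouguer slab correction = 0.04193 × 3.05 × 1514.6 = 193.70 mGal
Simple Bouguer anomaly = 87.30 − (193.70) = -106.40 mGal
Complete Bouguer anomaly = -106.40 + 6.00 = -100.40 mGal

-100.4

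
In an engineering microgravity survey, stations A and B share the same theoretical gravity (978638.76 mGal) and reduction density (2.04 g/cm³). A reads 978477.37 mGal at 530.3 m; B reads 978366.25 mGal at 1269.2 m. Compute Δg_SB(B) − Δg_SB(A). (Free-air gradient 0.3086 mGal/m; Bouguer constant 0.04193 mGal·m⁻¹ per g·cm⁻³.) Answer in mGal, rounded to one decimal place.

53.7

Δg_SB(A) = 978477.37 − 978638.76 + 0.3086×530.3 − 0.04193×2.04×530.3 = -43.10 mGal
Δg_SB(B) = 978366.25 − 978638.76 + 0.3086×1269.2 − 0.04193×2.04×1269.2 = 10.60 mGal
Difference = 10.60 − (-43.10) = 53.70 mGal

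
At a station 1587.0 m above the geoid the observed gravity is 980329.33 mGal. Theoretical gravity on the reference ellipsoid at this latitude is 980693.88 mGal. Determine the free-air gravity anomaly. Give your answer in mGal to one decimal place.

125.2

Free-air correction = 0.3086 × 1587.0 = 489.75 mGal
Free-air anomaly = 980329.33 − 980693.88 + (489.75) = 125.20 mGal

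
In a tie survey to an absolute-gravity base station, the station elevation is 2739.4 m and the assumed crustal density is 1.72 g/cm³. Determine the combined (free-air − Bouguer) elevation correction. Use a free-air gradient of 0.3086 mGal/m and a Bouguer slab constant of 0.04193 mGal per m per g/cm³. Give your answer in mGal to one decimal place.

647.8

Combined gradient = 0.3086 − 0.04193 × 1.72 = 0.2364804 mGal/m
Combined elevation correction = 0.2364804 × 2739.4 = 647.8 mGal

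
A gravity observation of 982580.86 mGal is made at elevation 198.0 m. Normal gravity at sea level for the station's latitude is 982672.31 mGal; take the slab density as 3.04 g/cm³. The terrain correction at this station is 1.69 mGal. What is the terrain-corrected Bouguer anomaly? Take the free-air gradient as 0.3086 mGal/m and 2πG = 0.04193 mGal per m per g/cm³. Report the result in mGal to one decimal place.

Free-air correction = 0.3086 × 198.0 = 61.10 mGal
Free-air anomaly = 982580.86 − 982672.31 + (61.10) = -30.35 mGal
Bouguer slab correction = 0.04193 × 3.04 × 198.0 = 25.24 mGal
Simple Bouguer anomaly = -30.35 − (25.24) = -55.59 mGal
Complete Bouguer anomaly = -55.59 + 1.69 = -53.90 mGal

-53.9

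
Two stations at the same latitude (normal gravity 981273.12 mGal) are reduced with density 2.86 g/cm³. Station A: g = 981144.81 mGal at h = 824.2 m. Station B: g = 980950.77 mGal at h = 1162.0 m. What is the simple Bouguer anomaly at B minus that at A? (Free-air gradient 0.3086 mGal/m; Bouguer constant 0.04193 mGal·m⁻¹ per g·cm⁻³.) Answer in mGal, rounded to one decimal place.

Δg_SB(A) = 981144.81 − 981273.12 + 0.3086×824.2 − 0.04193×2.86×824.2 = 27.20 mGal
Δg_SB(B) = 980950.77 − 981273.12 + 0.3086×1162.0 − 0.04193×2.86×1162.0 = -103.10 mGal
Difference = -103.10 − (27.20) = -130.30 mGal

-130.3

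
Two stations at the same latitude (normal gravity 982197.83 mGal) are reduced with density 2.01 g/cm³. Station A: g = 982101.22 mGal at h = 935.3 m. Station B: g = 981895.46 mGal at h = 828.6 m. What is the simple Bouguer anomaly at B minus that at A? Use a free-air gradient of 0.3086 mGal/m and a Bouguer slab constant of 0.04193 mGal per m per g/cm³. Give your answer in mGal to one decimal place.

-229.7

Δg_SB(A) = 982101.22 − 982197.83 + 0.3086×935.3 − 0.04193×2.01×935.3 = 113.20 mGal
Δg_SB(B) = 981895.46 − 982197.83 + 0.3086×828.6 − 0.04193×2.01×828.6 = -116.50 mGal
Difference = -116.50 − (113.20) = -229.70 mGal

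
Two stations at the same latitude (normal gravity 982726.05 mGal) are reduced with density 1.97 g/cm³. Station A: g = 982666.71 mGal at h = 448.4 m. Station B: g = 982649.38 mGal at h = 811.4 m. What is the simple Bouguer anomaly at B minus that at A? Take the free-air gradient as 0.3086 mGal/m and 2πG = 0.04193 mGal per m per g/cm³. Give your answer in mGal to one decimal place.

Δg_SB(A) = 982666.71 − 982726.05 + 0.3086×448.4 − 0.04193×1.97×448.4 = 42.00 mGal
Δg_SB(B) = 982649.38 − 982726.05 + 0.3086×811.4 − 0.04193×1.97×811.4 = 106.70 mGal
Difference = 106.70 − (42.00) = 64.70 mGal

64.7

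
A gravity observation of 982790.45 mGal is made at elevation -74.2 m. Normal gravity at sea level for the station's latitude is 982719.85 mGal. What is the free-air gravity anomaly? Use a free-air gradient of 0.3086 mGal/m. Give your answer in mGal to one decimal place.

Free-air correction = 0.3086 × -74.2 = -22.90 mGal
Free-air anomaly = 982790.45 − 982719.85 + (-22.90) = 47.70 mGal

47.7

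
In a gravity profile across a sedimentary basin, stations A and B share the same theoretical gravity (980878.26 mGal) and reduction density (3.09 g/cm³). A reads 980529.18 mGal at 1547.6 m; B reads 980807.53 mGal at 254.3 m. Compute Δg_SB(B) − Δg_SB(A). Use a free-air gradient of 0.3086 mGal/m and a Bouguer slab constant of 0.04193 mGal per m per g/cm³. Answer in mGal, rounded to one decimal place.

46.8

Δg_SB(A) = 980529.18 − 980878.26 + 0.3086×1547.6 − 0.04193×3.09×1547.6 = -72.00 mGal
Δg_SB(B) = 980807.53 − 980878.26 + 0.3086×254.3 − 0.04193×3.09×254.3 = -25.20 mGal
Difference = -25.20 − (-72.00) = 46.80 mGal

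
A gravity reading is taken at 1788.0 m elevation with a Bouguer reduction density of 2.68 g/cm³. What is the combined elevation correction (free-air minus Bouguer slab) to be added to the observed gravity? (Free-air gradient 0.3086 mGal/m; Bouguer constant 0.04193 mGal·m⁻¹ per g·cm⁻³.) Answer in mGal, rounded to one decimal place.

350.9

Combined gradient = 0.3086 − 0.04193 × 2.68 = 0.1962276 mGal/m
Combined elevation correction = 0.1962276 × 1788.0 = 350.9 mGal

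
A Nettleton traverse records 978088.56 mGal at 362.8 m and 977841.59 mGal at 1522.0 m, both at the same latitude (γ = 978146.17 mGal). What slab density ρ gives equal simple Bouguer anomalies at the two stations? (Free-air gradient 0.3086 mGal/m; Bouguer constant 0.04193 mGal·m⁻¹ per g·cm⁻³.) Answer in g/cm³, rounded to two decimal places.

2.28

Δg_obs = 977841.59 − 978088.56 = -246.97 mGal over Δh = 1522.0 − 362.8 = 1159.2 m
Equal Bouguer anomalies ⇒ Δg_obs + (0.3086 − 0.04193ρ)·Δh = 0
0.3086 − 0.04193ρ = −Δg_obs/Δh = 0.21305
ρ = (0.3086 − 0.21305) / 0.04193 = 2.28 g/cm³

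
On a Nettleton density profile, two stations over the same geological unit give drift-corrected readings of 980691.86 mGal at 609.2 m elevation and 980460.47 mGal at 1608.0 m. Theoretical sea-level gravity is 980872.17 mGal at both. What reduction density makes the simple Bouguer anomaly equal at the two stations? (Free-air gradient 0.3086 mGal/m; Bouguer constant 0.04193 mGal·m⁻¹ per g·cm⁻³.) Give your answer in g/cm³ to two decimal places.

Δg_obs = 980460.47 − 980691.86 = -231.39 mGal over Δh = 1608.0 − 609.2 = 998.8 m
Equal Bouguer anomalies ⇒ Δg_obs + (0.3086 − 0.04193ρ)·Δh = 0
0.3086 − 0.04193ρ = −Δg_obs/Δh = 0.23167
ρ = (0.3086 − 0.23167) / 0.04193 = 1.83 g/cm³

1.83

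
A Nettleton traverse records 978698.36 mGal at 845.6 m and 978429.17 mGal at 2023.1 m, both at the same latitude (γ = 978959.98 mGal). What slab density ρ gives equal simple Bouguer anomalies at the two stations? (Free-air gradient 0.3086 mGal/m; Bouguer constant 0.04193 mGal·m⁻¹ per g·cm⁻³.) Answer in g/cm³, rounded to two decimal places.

Δg_obs = 978429.17 − 978698.36 = -269.19 mGal over Δh = 2023.1 − 845.6 = 1177.5 m
Equal Bouguer anomalies ⇒ Δg_obs + (0.3086 − 0.04193ρ)·Δh = 0
0.3086 − 0.04193ρ = −Δg_obs/Δh = 0.22861
ρ = (0.3086 − 0.22861) / 0.04193 = 1.91 g/cm³

1.91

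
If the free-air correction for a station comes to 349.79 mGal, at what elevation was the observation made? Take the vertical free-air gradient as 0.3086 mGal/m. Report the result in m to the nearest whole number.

h = 349.79 / 0.3086 = 1133.47 m

1133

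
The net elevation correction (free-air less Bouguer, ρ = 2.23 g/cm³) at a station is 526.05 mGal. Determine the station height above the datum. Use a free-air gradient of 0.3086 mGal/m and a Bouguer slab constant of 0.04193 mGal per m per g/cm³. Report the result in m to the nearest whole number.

Combined gradient = 0.3086 − 0.04193 × 2.23 = 0.2150961 mGal/m
h = 526.05 / 0.2150961 = 2445.65 m

2446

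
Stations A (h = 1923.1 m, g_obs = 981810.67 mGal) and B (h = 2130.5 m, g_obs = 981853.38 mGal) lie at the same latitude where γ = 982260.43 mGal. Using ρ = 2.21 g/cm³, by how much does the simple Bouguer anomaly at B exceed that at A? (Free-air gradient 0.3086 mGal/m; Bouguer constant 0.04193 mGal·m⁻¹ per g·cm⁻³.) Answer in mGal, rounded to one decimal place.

87.5

Δg_SB(A) = 981810.67 − 982260.43 + 0.3086×1923.1 − 0.04193×2.21×1923.1 = -34.50 mGal
Δg_SB(B) = 981853.38 − 982260.43 + 0.3086×2130.5 − 0.04193×2.21×2130.5 = 53.00 mGal
Difference = 53.00 − (-34.50) = 87.50 mGal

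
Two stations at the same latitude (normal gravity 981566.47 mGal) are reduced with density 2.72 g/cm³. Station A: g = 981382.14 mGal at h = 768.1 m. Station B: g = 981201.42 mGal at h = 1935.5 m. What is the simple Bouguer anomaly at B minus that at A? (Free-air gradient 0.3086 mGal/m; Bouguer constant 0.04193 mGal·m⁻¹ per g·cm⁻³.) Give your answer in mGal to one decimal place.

46.4

Δg_SB(A) = 981382.14 − 981566.47 + 0.3086×768.1 − 0.04193×2.72×768.1 = -34.90 mGal
Δg_SB(B) = 981201.42 − 981566.47 + 0.3086×1935.5 − 0.04193×2.72×1935.5 = 11.50 mGal
Difference = 11.50 − (-34.90) = 46.40 mGal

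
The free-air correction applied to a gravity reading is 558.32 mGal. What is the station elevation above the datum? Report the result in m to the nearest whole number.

h = 558.32 / 0.3086 = 1809.20 m

1809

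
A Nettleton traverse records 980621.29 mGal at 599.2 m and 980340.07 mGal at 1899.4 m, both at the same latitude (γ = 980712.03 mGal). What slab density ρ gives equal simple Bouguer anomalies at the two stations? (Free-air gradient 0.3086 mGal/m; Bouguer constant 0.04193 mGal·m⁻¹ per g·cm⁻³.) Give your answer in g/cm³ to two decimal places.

Δg_obs = 980340.07 − 980621.29 = -281.22 mGal over Δh = 1899.4 − 599.2 = 1300.2 m
Equal Bouguer anomalies ⇒ Δg_obs + (0.3086 − 0.04193ρ)·Δh = 0
0.3086 − 0.04193ρ = −Δg_obs/Δh = 0.21629
ρ = (0.3086 − 0.21629) / 0.04193 = 2.20 g/cm³

2.20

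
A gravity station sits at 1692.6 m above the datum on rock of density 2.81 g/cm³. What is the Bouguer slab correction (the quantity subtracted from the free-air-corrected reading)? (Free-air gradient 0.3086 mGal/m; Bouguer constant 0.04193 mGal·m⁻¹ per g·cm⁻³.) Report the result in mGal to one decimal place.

Bouguer slab correction = 0.04193 × 2.81 × 1692.6 = 199.4 mGal

199.4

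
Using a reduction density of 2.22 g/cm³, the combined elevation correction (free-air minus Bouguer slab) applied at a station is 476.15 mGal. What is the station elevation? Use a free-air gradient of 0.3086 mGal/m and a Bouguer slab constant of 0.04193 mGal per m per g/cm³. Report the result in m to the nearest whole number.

2209

Combined gradient = 0.3086 − 0.04193 × 2.22 = 0.2155154 mGal/m
h = 476.15 / 0.2155154 = 2209.35 m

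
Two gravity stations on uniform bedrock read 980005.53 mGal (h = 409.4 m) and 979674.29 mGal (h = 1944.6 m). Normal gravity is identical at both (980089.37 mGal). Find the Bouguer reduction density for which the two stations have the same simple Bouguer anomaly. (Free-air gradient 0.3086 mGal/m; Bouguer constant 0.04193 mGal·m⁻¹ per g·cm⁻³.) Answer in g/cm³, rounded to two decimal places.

Δg_obs = 979674.29 − 980005.53 = -331.24 mGal over Δh = 1944.6 − 409.4 = 1535.2 m
Equal Bouguer anomalies ⇒ Δg_obs + (0.3086 − 0.04193ρ)·Δh = 0
0.3086 − 0.04193ρ = −Δg_obs/Δh = 0.21576
ρ = (0.3086 − 0.21576) / 0.04193 = 2.21 g/cm³

2.21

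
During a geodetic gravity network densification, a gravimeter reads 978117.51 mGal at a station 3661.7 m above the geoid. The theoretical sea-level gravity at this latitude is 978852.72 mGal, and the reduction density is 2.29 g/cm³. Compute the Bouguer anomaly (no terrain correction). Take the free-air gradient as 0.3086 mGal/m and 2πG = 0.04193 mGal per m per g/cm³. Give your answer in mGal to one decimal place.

43.2

Free-air correction = 0.3086 × 3661.7 = 1130.00 mGal
Free-air anomaly = 978117.51 − 978852.72 + (1130.00) = 394.79 mGal
Bouguer slab correction = 0.04193 × 2.29 × 3661.7 = 351.60 mGal
Simple Bouguer anomaly = 394.79 − (351.60) = 43.19 mGal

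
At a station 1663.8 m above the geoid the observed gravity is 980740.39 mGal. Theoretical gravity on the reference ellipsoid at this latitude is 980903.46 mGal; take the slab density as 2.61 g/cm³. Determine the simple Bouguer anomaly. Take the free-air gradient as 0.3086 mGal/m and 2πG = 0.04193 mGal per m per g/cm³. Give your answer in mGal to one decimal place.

Free-air correction = 0.3086 × 1663.8 = 513.45 mGal
Free-air anomaly = 980740.39 − 980903.46 + (513.45) = 350.38 mGal
Bouguer slab correction = 0.04193 × 2.61 × 1663.8 = 182.08 mGal
Simple Bouguer anomaly = 350.38 − (182.08) = 168.30 mGal

168.3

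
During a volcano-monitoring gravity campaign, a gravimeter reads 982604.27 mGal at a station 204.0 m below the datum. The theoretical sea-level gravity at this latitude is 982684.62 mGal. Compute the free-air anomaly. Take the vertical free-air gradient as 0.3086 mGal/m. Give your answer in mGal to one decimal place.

Free-air correction = 0.3086 × -204.0 = -62.95 mGal
Free-air anomaly = 982604.27 − 982684.62 + (-62.95) = -143.30 mGal

-143.3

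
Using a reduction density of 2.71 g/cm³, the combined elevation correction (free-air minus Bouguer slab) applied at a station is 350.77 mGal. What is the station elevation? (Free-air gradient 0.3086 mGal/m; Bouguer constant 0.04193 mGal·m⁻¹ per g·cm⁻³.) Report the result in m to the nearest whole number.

1799

Combined gradient = 0.3086 − 0.04193 × 2.71 = 0.1949697 mGal/m
h = 350.77 / 0.1949697 = 1799.10 m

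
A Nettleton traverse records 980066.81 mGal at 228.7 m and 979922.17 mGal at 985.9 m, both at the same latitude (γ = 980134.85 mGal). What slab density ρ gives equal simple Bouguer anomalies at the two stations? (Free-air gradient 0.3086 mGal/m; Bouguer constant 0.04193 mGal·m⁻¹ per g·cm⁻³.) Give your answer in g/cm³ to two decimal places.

2.80

Δg_obs = 979922.17 − 980066.81 = -144.64 mGal over Δh = 985.9 − 228.7 = 757.2 m
Equal Bouguer anomalies ⇒ Δg_obs + (0.3086 − 0.04193ρ)·Δh = 0
0.3086 − 0.04193ρ = −Δg_obs/Δh = 0.19102
ρ = (0.3086 − 0.19102) / 0.04193 = 2.80 g/cm³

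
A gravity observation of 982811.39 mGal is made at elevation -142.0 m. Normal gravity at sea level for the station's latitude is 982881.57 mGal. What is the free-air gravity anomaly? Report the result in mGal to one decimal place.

Free-air correction = 0.3086 × -142.0 = -43.82 mGal
Free-air anomaly = 982811.39 − 982881.57 + (-43.82) = -114.00 mGal

-114.0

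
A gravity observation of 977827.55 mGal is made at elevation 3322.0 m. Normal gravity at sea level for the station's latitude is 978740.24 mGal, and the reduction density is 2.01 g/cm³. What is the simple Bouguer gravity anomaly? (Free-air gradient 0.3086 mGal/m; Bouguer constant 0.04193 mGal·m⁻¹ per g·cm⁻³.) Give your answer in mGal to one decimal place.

Free-air correction = 0.3086 × 3322.0 = 1025.17 mGal
Free-air anomaly = 977827.55 − 978740.24 + (1025.17) = 112.48 mGal
Bouguer slab correction = 0.04193 × 2.01 × 3322.0 = 279.98 mGal
Simple Bouguer anomaly = 112.48 − (279.98) = -167.50 mGal

-167.5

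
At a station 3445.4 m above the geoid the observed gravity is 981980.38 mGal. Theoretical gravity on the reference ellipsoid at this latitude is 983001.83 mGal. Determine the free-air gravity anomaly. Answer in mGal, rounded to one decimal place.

41.8

Free-air correction = 0.3086 × 3445.4 = 1063.25 mGal
Free-air anomaly = 981980.38 − 983001.83 + (1063.25) = 41.80 mGal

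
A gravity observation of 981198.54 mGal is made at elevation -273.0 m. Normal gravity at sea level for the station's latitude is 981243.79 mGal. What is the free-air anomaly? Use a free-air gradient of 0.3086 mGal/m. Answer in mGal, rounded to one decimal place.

-129.5

Free-air correction = 0.3086 × -273.0 = -84.25 mGal
Free-air anomaly = 981198.54 − 981243.79 + (-84.25) = -129.50 mGal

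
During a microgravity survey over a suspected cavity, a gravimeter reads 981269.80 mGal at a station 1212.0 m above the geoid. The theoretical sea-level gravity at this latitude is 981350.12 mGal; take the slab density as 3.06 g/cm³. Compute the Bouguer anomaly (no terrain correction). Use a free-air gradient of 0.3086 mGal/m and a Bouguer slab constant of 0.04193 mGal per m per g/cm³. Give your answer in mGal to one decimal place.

Free-air correction = 0.3086 × 1212.0 = 374.02 mGal
Free-air anomaly = 981269.80 − 981350.12 + (374.02) = 293.70 mGal
Bouguer slab correction = 0.04193 × 3.06 × 1212.0 = 155.51 mGal
Simple Bouguer anomaly = 293.70 − (155.51) = 138.19 mGal

138.2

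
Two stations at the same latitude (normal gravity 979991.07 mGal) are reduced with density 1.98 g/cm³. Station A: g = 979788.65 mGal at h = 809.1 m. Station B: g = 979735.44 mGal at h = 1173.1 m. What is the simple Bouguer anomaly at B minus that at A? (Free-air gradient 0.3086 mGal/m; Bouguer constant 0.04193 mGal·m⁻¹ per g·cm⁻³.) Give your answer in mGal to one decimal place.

28.9

Δg_SB(A) = 979788.65 − 979991.07 + 0.3086×809.1 − 0.04193×1.98×809.1 = -19.90 mGal
Δg_SB(B) = 979735.44 − 979991.07 + 0.3086×1173.1 − 0.04193×1.98×1173.1 = 9.00 mGal
Difference = 9.00 − (-19.90) = 28.90 mGal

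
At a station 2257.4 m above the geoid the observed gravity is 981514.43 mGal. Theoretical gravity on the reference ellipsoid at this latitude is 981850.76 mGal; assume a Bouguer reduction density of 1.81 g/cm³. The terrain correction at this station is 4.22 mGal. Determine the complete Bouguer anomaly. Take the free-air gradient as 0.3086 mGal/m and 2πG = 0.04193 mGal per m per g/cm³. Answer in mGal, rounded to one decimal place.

Free-air correction = 0.3086 × 2257.4 = 696.63 mGal
Free-air anomaly = 981514.43 − 981850.76 + (696.63) = 360.30 mGal
Bouguer slab correction = 0.04193 × 1.81 × 2257.4 = 171.32 mGal
Simple Bouguer anomaly = 360.30 − (171.32) = 188.98 mGal
Complete Bouguer anomaly = 188.98 + 4.22 = 193.20 mGal

193.2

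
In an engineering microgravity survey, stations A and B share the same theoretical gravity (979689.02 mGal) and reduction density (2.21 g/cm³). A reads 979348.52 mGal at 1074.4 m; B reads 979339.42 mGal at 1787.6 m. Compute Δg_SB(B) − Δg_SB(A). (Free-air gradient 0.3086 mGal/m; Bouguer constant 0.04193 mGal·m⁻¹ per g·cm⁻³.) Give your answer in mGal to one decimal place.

Δg_SB(A) = 979348.52 − 979689.02 + 0.3086×1074.4 − 0.04193×2.21×1074.4 = -108.50 mGal
Δg_SB(B) = 979339.42 − 979689.02 + 0.3086×1787.6 − 0.04193×2.21×1787.6 = 36.40 mGal
Difference = 36.40 − (-108.50) = 144.90 mGal

144.9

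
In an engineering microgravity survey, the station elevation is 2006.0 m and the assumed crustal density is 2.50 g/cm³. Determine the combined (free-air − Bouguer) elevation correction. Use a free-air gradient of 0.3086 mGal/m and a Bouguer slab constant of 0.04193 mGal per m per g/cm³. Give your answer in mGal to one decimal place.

Combined gradient = 0.3086 − 0.04193 × 2.50 = 0.2037750 mGal/m
Combined elevation correction = 0.2037750 × 2006.0 = 408.8 mGal

408.8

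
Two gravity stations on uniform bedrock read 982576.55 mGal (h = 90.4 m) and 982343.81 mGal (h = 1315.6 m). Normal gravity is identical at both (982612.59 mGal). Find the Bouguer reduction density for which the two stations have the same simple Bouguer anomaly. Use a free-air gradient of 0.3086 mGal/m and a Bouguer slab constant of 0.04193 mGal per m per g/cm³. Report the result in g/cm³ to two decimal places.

Δg_obs = 982343.81 − 982576.55 = -232.74 mGal over Δh = 1315.6 − 90.4 = 1225.2 m
Equal Bouguer anomalies ⇒ Δg_obs + (0.3086 − 0.04193ρ)·Δh = 0
0.3086 − 0.04193ρ = −Δg_obs/Δh = 0.18996
ρ = (0.3086 − 0.18996) / 0.04193 = 2.83 g/cm³

2.83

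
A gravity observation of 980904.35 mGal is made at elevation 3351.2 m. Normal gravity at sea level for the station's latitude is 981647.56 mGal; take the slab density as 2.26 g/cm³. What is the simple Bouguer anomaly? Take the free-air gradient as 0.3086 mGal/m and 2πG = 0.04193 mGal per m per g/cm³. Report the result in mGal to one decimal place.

Free-air correction = 0.3086 × 3351.2 = 1034.18 mGal
Free-air anomaly = 980904.35 − 981647.56 + (1034.18) = 290.97 mGal
Bouguer slab correction = 0.04193 × 2.26 × 3351.2 = 317.57 mGal
Simple Bouguer anomaly = 290.97 − (317.57) = -26.60 mGal

-26.6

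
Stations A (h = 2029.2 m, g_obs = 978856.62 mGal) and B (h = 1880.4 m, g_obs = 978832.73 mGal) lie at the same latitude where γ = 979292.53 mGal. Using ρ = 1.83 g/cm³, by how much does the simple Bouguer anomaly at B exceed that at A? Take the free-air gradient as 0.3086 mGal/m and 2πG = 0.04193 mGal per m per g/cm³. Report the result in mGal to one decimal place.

-58.4

Δg_SB(A) = 978856.62 − 979292.53 + 0.3086×2029.2 − 0.04193×1.83×2029.2 = 34.60 mGal
Δg_SB(B) = 978832.73 − 979292.53 + 0.3086×1880.4 − 0.04193×1.83×1880.4 = -23.80 mGal
Difference = -23.80 − (34.60) = -58.40 mGal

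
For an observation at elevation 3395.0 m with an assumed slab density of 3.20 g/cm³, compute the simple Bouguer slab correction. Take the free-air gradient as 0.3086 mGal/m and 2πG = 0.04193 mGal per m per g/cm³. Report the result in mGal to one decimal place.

Bouguer slab correction = 0.04193 × 3.20 × 3395.0 = 455.5 mGal

455.5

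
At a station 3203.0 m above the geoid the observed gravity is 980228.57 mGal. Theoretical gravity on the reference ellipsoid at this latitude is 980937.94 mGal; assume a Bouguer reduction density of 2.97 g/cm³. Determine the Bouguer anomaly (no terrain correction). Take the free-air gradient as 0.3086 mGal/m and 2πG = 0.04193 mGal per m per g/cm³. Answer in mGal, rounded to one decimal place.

Free-air correction = 0.3086 × 3203.0 = 988.45 mGal
Free-air anomaly = 980228.57 − 980937.94 + (988.45) = 279.08 mGal
Bouguer slab correction = 0.04193 × 2.97 × 3203.0 = 398.88 mGal
Simple Bouguer anomaly = 279.08 − (398.88) = -119.80 mGal

-119.8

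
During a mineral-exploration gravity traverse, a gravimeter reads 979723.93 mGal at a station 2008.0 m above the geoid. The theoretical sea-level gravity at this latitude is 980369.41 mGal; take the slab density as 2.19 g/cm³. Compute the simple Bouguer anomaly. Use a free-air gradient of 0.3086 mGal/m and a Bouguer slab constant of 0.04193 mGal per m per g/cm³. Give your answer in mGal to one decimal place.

-210.2

Free-air correction = 0.3086 × 2008.0 = 619.67 mGal
Free-air anomaly = 979723.93 − 980369.41 + (619.67) = -25.81 mGal
Bouguer slab correction = 0.04193 × 2.19 × 2008.0 = 184.39 mGal
Simple Bouguer anomaly = -25.81 − (184.39) = -210.20 mGal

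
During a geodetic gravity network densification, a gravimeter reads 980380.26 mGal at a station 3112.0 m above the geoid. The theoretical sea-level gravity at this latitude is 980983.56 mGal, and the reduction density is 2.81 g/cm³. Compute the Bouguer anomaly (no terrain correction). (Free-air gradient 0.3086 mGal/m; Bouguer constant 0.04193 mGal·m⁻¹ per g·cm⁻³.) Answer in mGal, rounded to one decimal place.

Free-air correction = 0.3086 × 3112.0 = 960.36 mGal
Free-air anomaly = 980380.26 − 980983.56 + (960.36) = 357.06 mGal
Bouguer slab correction = 0.04193 × 2.81 × 3112.0 = 366.67 mGal
Simple Bouguer anomaly = 357.06 − (366.67) = -9.61 mGal

-9.6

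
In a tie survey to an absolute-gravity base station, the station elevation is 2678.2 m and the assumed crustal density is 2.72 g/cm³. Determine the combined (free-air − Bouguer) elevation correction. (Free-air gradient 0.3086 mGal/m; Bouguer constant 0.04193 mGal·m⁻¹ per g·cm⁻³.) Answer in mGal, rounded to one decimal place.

Combined gradient = 0.3086 − 0.04193 × 2.72 = 0.1945504 mGal/m
Combined elevation correction = 0.1945504 × 2678.2 = 521.0 mGal

521.0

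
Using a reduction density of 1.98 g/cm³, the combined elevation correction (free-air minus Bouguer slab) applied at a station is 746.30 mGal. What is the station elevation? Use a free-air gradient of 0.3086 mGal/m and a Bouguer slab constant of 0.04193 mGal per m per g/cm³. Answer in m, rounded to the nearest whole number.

3308

Combined gradient = 0.3086 − 0.04193 × 1.98 = 0.2255786 mGal/m
h = 746.30 / 0.2255786 = 3308.38 m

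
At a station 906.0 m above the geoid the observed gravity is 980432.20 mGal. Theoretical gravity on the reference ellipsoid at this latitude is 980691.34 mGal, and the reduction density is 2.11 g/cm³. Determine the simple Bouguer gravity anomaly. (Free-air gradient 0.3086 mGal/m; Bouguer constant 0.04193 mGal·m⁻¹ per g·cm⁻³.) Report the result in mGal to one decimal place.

-59.7

Free-air correction = 0.3086 × 906.0 = 279.59 mGal
Free-air anomaly = 980432.20 − 980691.34 + (279.59) = 20.45 mGal
Bouguer slab correction = 0.04193 × 2.11 × 906.0 = 80.16 mGal
Simple Bouguer anomaly = 20.45 − (80.16) = -59.71 mGal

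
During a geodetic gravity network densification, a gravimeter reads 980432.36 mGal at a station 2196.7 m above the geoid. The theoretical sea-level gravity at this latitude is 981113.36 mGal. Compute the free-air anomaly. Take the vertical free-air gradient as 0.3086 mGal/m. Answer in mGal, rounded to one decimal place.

-3.1

Free-air correction = 0.3086 × 2196.7 = 677.90 mGal
Free-air anomaly = 980432.36 − 981113.36 + (677.90) = -3.10 mGal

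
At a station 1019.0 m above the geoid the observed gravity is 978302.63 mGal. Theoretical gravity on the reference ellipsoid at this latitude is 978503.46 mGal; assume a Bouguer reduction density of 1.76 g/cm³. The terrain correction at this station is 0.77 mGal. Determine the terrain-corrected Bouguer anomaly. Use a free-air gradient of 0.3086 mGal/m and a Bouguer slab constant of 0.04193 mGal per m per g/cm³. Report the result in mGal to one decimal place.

39.2

Free-air correction = 0.3086 × 1019.0 = 314.46 mGal
Free-air anomaly = 978302.63 − 978503.46 + (314.46) = 113.63 mGal
Bouguer slab correction = 0.04193 × 1.76 × 1019.0 = 75.20 mGal
Simple Bouguer anomaly = 113.63 − (75.20) = 38.43 mGal
Complete Bouguer anomaly = 38.43 + 0.77 = 39.20 mGal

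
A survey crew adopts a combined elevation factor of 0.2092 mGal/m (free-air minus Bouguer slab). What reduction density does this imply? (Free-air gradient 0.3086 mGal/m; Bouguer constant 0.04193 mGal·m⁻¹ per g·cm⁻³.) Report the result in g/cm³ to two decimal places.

0.2092 = 0.3086 − 0.04193 × ρ
ρ = (0.3086 − 0.2092) / 0.04193 = 2.37 g/cm³

2.37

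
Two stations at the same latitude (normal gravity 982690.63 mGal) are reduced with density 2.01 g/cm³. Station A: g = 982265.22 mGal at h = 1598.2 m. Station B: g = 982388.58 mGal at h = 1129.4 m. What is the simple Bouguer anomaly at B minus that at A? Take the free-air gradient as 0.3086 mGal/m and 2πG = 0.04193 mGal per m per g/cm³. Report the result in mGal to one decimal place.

Δg_SB(A) = 982265.22 − 982690.63 + 0.3086×1598.2 − 0.04193×2.01×1598.2 = -66.90 mGal
Δg_SB(B) = 982388.58 − 982690.63 + 0.3086×1129.4 − 0.04193×2.01×1129.4 = -48.70 mGal
Difference = -48.70 − (-66.90) = 18.20 mGal

18.2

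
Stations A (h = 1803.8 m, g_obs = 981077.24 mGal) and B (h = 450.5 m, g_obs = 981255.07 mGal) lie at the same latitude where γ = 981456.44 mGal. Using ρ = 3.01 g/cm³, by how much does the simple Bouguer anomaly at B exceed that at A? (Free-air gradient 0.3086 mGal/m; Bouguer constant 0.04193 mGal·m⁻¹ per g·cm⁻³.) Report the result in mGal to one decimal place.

Δg_SB(A) = 981077.24 − 981456.44 + 0.3086×1803.8 − 0.04193×3.01×1803.8 = -50.20 mGal
Δg_SB(B) = 981255.07 − 981456.44 + 0.3086×450.5 − 0.04193×3.01×450.5 = -119.20 mGal
Difference = -119.20 − (-50.20) = -69.00 mGal

-69.0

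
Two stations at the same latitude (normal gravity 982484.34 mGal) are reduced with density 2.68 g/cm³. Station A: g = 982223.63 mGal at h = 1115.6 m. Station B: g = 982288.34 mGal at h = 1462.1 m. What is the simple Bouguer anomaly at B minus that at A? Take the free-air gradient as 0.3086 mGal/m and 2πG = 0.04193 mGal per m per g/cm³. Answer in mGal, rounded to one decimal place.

Δg_SB(A) = 982223.63 − 982484.34 + 0.3086×1115.6 − 0.04193×2.68×1115.6 = -41.80 mGal
Δg_SB(B) = 982288.34 − 982484.34 + 0.3086×1462.1 − 0.04193×2.68×1462.1 = 90.90 mGal
Difference = 90.90 − (-41.80) = 132.70 mGal

132.7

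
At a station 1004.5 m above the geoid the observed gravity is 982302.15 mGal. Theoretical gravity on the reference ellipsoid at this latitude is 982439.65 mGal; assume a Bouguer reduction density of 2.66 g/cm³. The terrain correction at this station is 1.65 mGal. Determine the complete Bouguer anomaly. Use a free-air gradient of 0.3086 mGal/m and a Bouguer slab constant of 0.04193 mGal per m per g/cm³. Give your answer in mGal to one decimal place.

62.1

Free-air correction = 0.3086 × 1004.5 = 309.99 mGal
Free-air anomaly = 982302.15 − 982439.65 + (309.99) = 172.49 mGal
Bouguer slab correction = 0.04193 × 2.66 × 1004.5 = 112.04 mGal
Simple Bouguer anomaly = 172.49 − (112.04) = 60.45 mGal
Complete Bouguer anomaly = 60.45 + 1.65 = 62.10 mGal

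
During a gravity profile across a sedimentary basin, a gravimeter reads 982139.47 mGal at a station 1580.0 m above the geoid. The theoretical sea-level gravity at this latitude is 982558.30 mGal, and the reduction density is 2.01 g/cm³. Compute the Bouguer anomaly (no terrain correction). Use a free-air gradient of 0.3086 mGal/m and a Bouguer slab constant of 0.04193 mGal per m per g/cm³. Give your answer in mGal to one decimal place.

-64.4

Free-air correction = 0.3086 × 1580.0 = 487.59 mGal
Free-air anomaly = 982139.47 − 982558.30 + (487.59) = 68.76 mGal
Bouguer slab correction = 0.04193 × 2.01 × 1580.0 = 133.16 mGal
Simple Bouguer anomaly = 68.76 − (133.16) = -64.40 mGal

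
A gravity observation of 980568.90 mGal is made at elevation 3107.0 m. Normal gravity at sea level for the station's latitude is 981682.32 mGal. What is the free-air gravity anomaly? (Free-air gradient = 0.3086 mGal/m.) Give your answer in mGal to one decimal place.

Free-air correction = 0.3086 × 3107.0 = 958.82 mGal
Free-air anomaly = 980568.90 − 981682.32 + (958.82) = -154.60 mGal

-154.6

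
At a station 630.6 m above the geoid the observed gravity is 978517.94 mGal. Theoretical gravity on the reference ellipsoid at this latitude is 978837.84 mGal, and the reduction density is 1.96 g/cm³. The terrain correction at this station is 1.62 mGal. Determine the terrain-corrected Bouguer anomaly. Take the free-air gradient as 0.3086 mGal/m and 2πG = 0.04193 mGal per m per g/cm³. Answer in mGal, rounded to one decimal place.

-175.5

Free-air correction = 0.3086 × 630.6 = 194.60 mGal
Free-air anomaly = 978517.94 − 978837.84 + (194.60) = -125.30 mGal
Bouguer slab correction = 0.04193 × 1.96 × 630.6 = 51.82 mGal
Simple Bouguer anomaly = -125.30 − (51.82) = -177.12 mGal
Complete Bouguer anomaly = -177.12 + 1.62 = -175.50 mGal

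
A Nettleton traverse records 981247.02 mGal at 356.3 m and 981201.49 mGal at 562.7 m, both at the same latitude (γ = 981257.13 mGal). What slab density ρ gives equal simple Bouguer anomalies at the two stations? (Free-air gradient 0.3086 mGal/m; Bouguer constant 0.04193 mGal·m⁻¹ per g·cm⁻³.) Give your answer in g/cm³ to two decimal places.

Δg_obs = 981201.49 − 981247.02 = -45.53 mGal over Δh = 562.7 − 356.3 = 206.4 m
Equal Bouguer anomalies ⇒ Δg_obs + (0.3086 − 0.04193ρ)·Δh = 0
0.3086 − 0.04193ρ = −Δg_obs/Δh = 0.22059
ρ = (0.3086 − 0.22059) / 0.04193 = 2.10 g/cm³

2.10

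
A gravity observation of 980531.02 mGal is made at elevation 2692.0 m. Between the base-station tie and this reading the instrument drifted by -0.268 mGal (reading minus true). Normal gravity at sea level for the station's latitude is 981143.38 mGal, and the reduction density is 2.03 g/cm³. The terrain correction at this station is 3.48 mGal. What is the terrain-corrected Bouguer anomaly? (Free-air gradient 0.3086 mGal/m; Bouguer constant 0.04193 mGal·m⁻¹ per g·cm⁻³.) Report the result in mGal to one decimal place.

Drift-corrected reading = 980531.02 − (-0.268) = 980531.288 mGal
Free-air correction = 0.3086 × 2692.0 = 830.75 mGal
Free-air anomaly = 980531.288 − 981143.38 + (830.75) = 218.658 mGal
Bouguer slab correction = 0.04193 × 2.03 × 2692.0 = 229.14 mGal
Simple Bouguer anomaly = 218.658 − (229.14) = -10.482 mGal
Complete Bouguer anomaly = -10.482 + 3.48 = -7.002 mGal

-7.0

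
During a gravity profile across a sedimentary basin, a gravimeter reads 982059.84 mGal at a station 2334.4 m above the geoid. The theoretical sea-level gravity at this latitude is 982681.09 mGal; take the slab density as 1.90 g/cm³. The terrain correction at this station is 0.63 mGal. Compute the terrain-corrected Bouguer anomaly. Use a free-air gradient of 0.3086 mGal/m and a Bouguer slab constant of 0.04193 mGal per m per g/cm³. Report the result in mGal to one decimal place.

-86.2

Free-air correction = 0.3086 × 2334.4 = 720.40 mGal
Free-air anomaly = 982059.84 − 982681.09 + (720.40) = 99.15 mGal
Bouguer slab correction = 0.04193 × 1.90 × 2334.4 = 185.97 mGal
Simple Bouguer anomaly = 99.15 − (185.97) = -86.82 mGal
Complete Bouguer anomaly = -86.82 + 0.63 = -86.19 mGal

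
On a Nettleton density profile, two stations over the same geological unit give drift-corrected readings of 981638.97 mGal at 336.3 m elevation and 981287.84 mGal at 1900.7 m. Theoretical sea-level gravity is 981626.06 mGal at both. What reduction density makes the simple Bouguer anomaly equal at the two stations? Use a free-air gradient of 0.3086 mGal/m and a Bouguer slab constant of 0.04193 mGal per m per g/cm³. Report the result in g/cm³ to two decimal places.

2.01

Δg_obs = 981287.84 − 981638.97 = -351.13 mGal over Δh = 1900.7 − 336.3 = 1564.4 m
Equal Bouguer anomalies ⇒ Δg_obs + (0.3086 − 0.04193ρ)·Δh = 0
0.3086 − 0.04193ρ = −Δg_obs/Δh = 0.22445
ρ = (0.3086 − 0.22445) / 0.04193 = 2.01 g/cm³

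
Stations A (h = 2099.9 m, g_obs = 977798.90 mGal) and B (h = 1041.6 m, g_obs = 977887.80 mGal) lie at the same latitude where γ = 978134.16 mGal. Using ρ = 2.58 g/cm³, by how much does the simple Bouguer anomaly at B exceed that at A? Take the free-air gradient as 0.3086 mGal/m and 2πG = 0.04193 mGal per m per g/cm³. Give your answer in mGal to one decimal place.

Δg_SB(A) = 977798.90 − 978134.16 + 0.3086×2099.9 − 0.04193×2.58×2099.9 = 85.60 mGal
Δg_SB(B) = 977887.80 − 978134.16 + 0.3086×1041.6 − 0.04193×2.58×1041.6 = -37.60 mGal
Difference = -37.60 − (85.60) = -123.20 mGal

-123.2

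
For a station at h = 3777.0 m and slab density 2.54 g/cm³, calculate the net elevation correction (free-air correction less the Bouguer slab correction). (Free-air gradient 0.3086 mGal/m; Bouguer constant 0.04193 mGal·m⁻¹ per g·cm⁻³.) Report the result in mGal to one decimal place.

763.3

Combined gradient = 0.3086 − 0.04193 × 2.54 = 0.2020978 mGal/m
Combined elevation correction = 0.2020978 × 3777.0 = 763.3 mGal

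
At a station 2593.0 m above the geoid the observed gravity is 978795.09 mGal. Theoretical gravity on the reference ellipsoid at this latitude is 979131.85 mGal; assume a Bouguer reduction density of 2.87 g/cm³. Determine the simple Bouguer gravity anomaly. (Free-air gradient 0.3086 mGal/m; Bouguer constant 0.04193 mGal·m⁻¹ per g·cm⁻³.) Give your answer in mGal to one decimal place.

Free-air correction = 0.3086 × 2593.0 = 800.20 mGal
Free-air anomaly = 978795.09 − 979131.85 + (800.20) = 463.44 mGal
Bouguer slab correction = 0.04193 × 2.87 × 2593.0 = 312.04 mGal
Simple Bouguer anomaly = 463.44 − (312.04) = 151.40 mGal

151.4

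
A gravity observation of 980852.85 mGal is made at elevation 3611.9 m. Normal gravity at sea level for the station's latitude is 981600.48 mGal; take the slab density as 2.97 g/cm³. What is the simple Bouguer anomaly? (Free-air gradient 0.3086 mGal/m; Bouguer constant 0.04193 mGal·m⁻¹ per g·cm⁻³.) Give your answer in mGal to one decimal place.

-82.8

Free-air correction = 0.3086 × 3611.9 = 1114.63 mGal
Free-air anomaly = 980852.85 − 981600.48 + (1114.63) = 367.00 mGal
Bouguer slab correction = 0.04193 × 2.97 × 3611.9 = 449.80 mGal
Simple Bouguer anomaly = 367.00 − (449.80) = -82.80 mGal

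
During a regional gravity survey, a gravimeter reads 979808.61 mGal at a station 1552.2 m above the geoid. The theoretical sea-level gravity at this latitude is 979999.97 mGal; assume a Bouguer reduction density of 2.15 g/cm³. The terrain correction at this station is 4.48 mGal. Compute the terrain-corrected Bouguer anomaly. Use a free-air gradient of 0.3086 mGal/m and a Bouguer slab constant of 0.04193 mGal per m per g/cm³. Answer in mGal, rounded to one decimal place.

152.2

Free-air correction = 0.3086 × 1552.2 = 479.01 mGal
Free-air anomaly = 979808.61 − 979999.97 + (479.01) = 287.65 mGal
Bouguer slab correction = 0.04193 × 2.15 × 1552.2 = 139.93 mGal
Simple Bouguer anomaly = 287.65 − (139.93) = 147.72 mGal
Complete Bouguer anomaly = 147.72 + 4.48 = 152.20 mGal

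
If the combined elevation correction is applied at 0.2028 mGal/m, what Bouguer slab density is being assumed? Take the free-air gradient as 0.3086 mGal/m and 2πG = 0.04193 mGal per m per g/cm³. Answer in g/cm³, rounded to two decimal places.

2.52

0.2028 = 0.3086 − 0.04193 × ρ
ρ = (0.3086 − 0.2028) / 0.04193 = 2.52 g/cm³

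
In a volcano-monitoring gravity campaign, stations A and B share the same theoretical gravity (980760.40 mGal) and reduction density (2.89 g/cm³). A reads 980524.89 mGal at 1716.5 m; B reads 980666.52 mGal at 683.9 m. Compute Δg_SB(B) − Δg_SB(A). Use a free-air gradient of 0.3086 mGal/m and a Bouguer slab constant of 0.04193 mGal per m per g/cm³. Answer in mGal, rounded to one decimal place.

Δg_SB(A) = 980524.89 − 980760.40 + 0.3086×1716.5 − 0.04193×2.89×1716.5 = 86.20 mGal
Δg_SB(B) = 980666.52 − 980760.40 + 0.3086×683.9 − 0.04193×2.89×683.9 = 34.30 mGal
Difference = 34.30 − (86.20) = -51.90 mGal

-51.9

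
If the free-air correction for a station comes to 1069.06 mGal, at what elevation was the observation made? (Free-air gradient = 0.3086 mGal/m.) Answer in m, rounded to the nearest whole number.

3464

h = 1069.06 / 0.3086 = 3464.23 m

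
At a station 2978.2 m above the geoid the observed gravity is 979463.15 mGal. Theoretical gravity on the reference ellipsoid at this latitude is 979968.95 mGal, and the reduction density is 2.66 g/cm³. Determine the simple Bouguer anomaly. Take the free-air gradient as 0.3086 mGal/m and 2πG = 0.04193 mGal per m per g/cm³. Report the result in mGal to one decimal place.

Free-air correction = 0.3086 × 2978.2 = 919.07 mGal
Free-air anomaly = 979463.15 − 979968.95 + (919.07) = 413.27 mGal
Bouguer slab correction = 0.04193 × 2.66 × 2978.2 = 332.17 mGal
Simple Bouguer anomaly = 413.27 − (332.17) = 81.10 mGal

81.1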